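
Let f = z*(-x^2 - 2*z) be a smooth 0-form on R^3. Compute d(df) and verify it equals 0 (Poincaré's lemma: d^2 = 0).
d(df) = 0

Step 1: df = sum_i (∂f/∂x_i) dx_i = (-2*x*z) dx + (0) dy + (-x^2 - 4*z) dz.
Step 2: Apply d again. Using the 1-form formula, the coefficient of dx ∧ dy in d(df) is ∂^2 f/∂x ∂y - ∂^2 f/∂y ∂x = (0) - (0) = 0 (equality of mixed partials for smooth f).
Similarly for dx ∧ dz and dy ∧ dz — all coefficients vanish. So d(df) = 0.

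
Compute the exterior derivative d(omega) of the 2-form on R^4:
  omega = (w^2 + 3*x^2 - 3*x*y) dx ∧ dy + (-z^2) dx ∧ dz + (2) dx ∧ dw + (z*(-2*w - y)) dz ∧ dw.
d(omega) = (2*w) dx ∧ dy ∧ dw + (-z) dy ∧ dz ∧ dw

For a 2-form omega = sum_{i<j} g_{ij} dx_i ∧ dx_j, the exterior derivative is
  d(omega) = sum_{i<j} d(g_{ij}) ∧ dx_i ∧ dx_j = sum_{i<j, k} (∂g_{ij}/∂x_k) dx_k ∧ dx_i ∧ dx_j.
Expand each term, using dx_k ∧ dx_i ∧ dx_j = sgn(permutation) dx_{(a)} ∧ dx_{(b)} ∧ dx_{(c)} with (a < b < c) sorted:
  d(w^2 + 3*x^2 - 3*x*y) includes (∂/∂w)(w^2 + 3*x^2 - 3*x*y) dw = (2*w) dw, which multiplied by dx ∧ dy gives (2*w) dx ∧ dy ∧ dw
  d(z*(-2*w - y)) includes (∂/∂y)(z*(-2*w - y)) dy = (-z) dy, which multiplied by dz ∧ dw gives (-z) dy ∧ dz ∧ dw
Collecting like 3-forms: d(omega) = (2*w) dx ∧ dy ∧ dw + (-z) dy ∧ dz ∧ dw.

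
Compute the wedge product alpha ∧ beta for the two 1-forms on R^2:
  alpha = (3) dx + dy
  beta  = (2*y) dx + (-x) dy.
alpha ∧ beta = (-3*x - 2*y) dx ∧ dy

Distribute the wedge, using dx_i ∧ dx_j = -dx_j ∧ dx_i and dx_i ∧ dx_i = 0. For each pair (i, j) with i < j, the coefficient of dx_i ∧ dx_j in alpha ∧ beta is (alpha_i * beta_j - alpha_j * beta_i). Collecting: alpha ∧ beta = (-3*x - 2*y) dx ∧ dy.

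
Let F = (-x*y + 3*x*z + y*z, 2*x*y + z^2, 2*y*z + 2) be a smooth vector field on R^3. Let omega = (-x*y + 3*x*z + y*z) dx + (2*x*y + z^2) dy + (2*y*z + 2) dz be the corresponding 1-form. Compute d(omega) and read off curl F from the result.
d(omega) = (0) dy ∧ dz + (3*x + y) dz ∧ dx + (x + 2*y - z) dx ∧ dy; curl F = (0, 3*x + y, x + 2*y - z)

d omega = sum_{i<j} (∂f_j/∂x_i - ∂f_i/∂x_j) dx_i ∧ dx_j. Under the identification (dy ∧ dz, dz ∧ dx, dx ∧ dy) ↔ (e_x, e_y, e_z), the coefficients are exactly the components of curl F. Compute:
  ∂R/∂y - ∂Q/∂z = (2*z) - (2*z) = 0
  ∂P/∂z - ∂R/∂x = (3*x + y) - (0) = 3*x + y
  ∂Q/∂x - ∂P/∂y = (2*y) - (-x + z) = x + 2*y - z.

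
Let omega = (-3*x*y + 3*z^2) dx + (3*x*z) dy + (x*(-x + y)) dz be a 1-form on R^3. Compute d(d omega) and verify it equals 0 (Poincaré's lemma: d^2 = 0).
d(d omega) = 0

Step 1: d omega = sum_{i<j} (∂f_j/∂x_i - ∂f_i/∂x_j) dx_i ∧ dx_j:
  coeff of dx ∧ dy: 3*x + 3*z
  coeff of dx ∧ dz: -2*x + y - 6*z
  coeff of dy ∧ dz: -2*x
Step 2: Apply d again to each 2-form coefficient. The only possible 3-form in R^3 is dx ∧ dy ∧ dz, with coefficient
  ∂(coeff of dy∧dz)/∂x - ∂(coeff of dx∧dz)/∂y + ∂(coeff of dx∧dy)/∂z
  = ∂/∂x (-2*x) - ∂/∂y (-2*x + y - 6*z) + ∂/∂z (3*x + 3*z).
Each of these terms simplifies to sums of mixed partials that cancel in pairs. The result is 0 (by equality of mixed partials for smooth functions — Schwarz / Clairaut).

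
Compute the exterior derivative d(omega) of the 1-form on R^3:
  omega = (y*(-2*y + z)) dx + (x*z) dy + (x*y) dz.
d(omega) = (4*y) dx ∧ dy

For a 1-form omega = sum_i f_i dx_i, the exterior derivative is
  d(omega) = sum_{i < j} (∂f_j/∂x_i - ∂f_i/∂x_j) dx_i ∧ dx_j.
  coefficient of dx ∧ dy: ∂f_2/∂x - ∂f_1/∂y = ∂(x*z)/∂x - ∂(y*(-2*y + z))/∂y = 4*y
Assembling: d(omega) = (4*y) dx ∧ dy.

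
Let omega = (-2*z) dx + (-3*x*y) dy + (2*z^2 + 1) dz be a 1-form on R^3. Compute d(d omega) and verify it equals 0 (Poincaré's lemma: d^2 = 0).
d(d omega) = 0

Step 1: d omega = sum_{i<j} (∂f_j/∂x_i - ∂f_i/∂x_j) dx_i ∧ dx_j:
  coeff of dx ∧ dy: -3*y
  coeff of dx ∧ dz: 2
  coeff of dy ∧ dz: 0
Step 2: Apply d again to each 2-form coefficient. The only possible 3-form in R^3 is dx ∧ dy ∧ dz, with coefficient
  ∂(coeff of dy∧dz)/∂x - ∂(coeff of dx∧dz)/∂y + ∂(coeff of dx∧dy)/∂z
  = ∂/∂x (0) - ∂/∂y (2) + ∂/∂z (-3*y).
Each of these terms simplifies to sums of mixed partials that cancel in pairs. The result is 0 (by equality of mixed partials for smooth functions — Schwarz / Clairaut).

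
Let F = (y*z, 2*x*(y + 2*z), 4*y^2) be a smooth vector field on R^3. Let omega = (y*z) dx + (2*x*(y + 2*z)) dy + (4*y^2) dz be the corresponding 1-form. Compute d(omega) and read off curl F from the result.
d(omega) = (-4*x + 8*y) dy ∧ dz + (y) dz ∧ dx + (2*y + 3*z) dx ∧ dy; curl F = (-4*x + 8*y, y, 2*y + 3*z)

d omega = sum_{i<j} (∂f_j/∂x_i - ∂f_i/∂x_j) dx_i ∧ dx_j. Under the identification (dy ∧ dz, dz ∧ dx, dx ∧ dy) ↔ (e_x, e_y, e_z), the coefficients are exactly the components of curl F. Compute:
  ∂R/∂y - ∂Q/∂z = (8*y) - (4*x) = -4*x + 8*y
  ∂P/∂z - ∂R/∂x = (y) - (0) = y
  ∂Q/∂x - ∂P/∂y = (2*y + 4*z) - (z) = 2*y + 3*z.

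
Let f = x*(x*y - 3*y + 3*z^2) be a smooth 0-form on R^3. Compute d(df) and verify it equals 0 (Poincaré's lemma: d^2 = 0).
d(df) = 0

Step 1: df = sum_i (∂f/∂x_i) dx_i = (2*x*y - 3*y + 3*z^2) dx + (x*(x - 3)) dy + (6*x*z) dz.
Step 2: Apply d again. Using the 1-form formula, the coefficient of dx ∧ dy in d(df) is ∂^2 f/∂x ∂y - ∂^2 f/∂y ∂x = (2*x - 3) - (2*x - 3) = 0 (equality of mixed partials for smooth f).
Similarly for dx ∧ dz and dy ∧ dz — all coefficients vanish. So d(df) = 0.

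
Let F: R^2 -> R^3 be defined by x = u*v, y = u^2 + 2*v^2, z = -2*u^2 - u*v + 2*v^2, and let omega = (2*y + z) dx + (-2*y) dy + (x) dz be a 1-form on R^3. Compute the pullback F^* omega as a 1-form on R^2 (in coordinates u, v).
F^* omega = (-4*u^3 - 4*u^2*v - 10*u*v^2 + 6*v^3) du + (2*v*(-5*u^2 + 5*u*v - 8*v^2)) dv

Using F^*(f dg) = (f ∘ F) d(g ∘ F), substitute each coordinate x_i by F_i(u, v) in f_i, and replace dx_i by d F_i = (∂F_i/∂u) du + (∂F_i/∂v) dv.
  For the x component: f_1(F) = v*(-u + 6*v); d F_1 = (v) du + (u) dv
  For the y component: f_2(F) = -2*u^2 - 4*v^2; d F_2 = (2*u) du + (4*v) dv
  For the z component: f_3(F) = u*v; d F_3 = (-4*u - v) du + (-u + 4*v) dv
Combining and collecting du, dv coefficients:
  coeff of du: -4*u^3 - 4*u^2*v - 10*u*v^2 + 6*v^3
  coeff of dv: 2*v*(-5*u^2 + 5*u*v - 8*v^2)
F^* omega = (-4*u^3 - 4*u^2*v - 10*u*v^2 + 6*v^3) du + (2*v*(-5*u^2 + 5*u*v - 8*v^2)) dv.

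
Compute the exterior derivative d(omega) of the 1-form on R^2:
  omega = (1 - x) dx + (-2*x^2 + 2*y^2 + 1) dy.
d(omega) = (-4*x) dx ∧ dy

For a 1-form omega = sum_i f_i dx_i, the exterior derivative is
  d(omega) = sum_{i < j} (∂f_j/∂x_i - ∂f_i/∂x_j) dx_i ∧ dx_j.
  coefficient of dx ∧ dy: ∂f_2/∂x - ∂f_1/∂y = ∂(-2*x^2 + 2*y^2 + 1)/∂x - ∂(1 - x)/∂y = -4*x
Assembling: d(omega) = (-4*x) dx ∧ dy.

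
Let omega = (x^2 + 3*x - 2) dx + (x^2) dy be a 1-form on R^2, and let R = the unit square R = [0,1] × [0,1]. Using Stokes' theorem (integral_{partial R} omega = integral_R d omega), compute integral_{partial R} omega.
integral_(partial R) omega = 1

Stokes: integral_partial_R omega = integral_R d omega with d omega = (∂Q/∂x - ∂P/∂y) dx ∧ dy.
  ∂Q/∂x = 2*x
  ∂P/∂y = 0
  integrand = ∂Q/∂x - ∂P/∂y = 2*x.
Integrating over R: integral_0^1 integral_0^1 (2*x) dx dy = 1.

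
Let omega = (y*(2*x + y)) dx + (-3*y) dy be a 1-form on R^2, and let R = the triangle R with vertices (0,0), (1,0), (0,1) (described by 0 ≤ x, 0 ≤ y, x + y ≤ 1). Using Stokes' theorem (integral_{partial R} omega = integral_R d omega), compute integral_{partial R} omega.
integral_(partial R) omega = -2/3

Stokes: integral_partial_R omega = integral_R d omega with d omega = (∂Q/∂x - ∂P/∂y) dx ∧ dy.
  ∂Q/∂x = 0
  ∂P/∂y = 2*x + 2*y
  integrand = ∂Q/∂x - ∂P/∂y = -2*x - 2*y.
Integrating over R: integral_0^1 integral_0^{1-x} (-2*x - 2*y) dy dx = -2/3.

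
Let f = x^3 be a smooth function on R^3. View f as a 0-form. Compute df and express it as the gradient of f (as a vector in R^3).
df = (3*x^2) dx + (0) dy + (0) dz; grad f = (3*x^2, 0, 0)

For a 0-form f, d f = (∂f/∂x) dx + (∂f/∂y) dy + (∂f/∂z) dz. The components of the vector representation are exactly the entries of grad f in Cartesian coordinates:
  ∂f/∂x = 3*x^2
  ∂f/∂y = 0
  ∂f/∂z = 0.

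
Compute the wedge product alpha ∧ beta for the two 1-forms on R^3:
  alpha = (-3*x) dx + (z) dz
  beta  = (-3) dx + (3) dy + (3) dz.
alpha ∧ beta = (-9*x) dx ∧ dy + (-9*x + 3*z) dx ∧ dz + (-3*z) dy ∧ dz

Distribute the wedge, using dx_i ∧ dx_j = -dx_j ∧ dx_i and dx_i ∧ dx_i = 0. For each pair (i, j) with i < j, the coefficient of dx_i ∧ dx_j in alpha ∧ beta is (alpha_i * beta_j - alpha_j * beta_i). Collecting: alpha ∧ beta = (-9*x) dx ∧ dy + (-9*x + 3*z) dx ∧ dz + (-3*z) dy ∧ dz.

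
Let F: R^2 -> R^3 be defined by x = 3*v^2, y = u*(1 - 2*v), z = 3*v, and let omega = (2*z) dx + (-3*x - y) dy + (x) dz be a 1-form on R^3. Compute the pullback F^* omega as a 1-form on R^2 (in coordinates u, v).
F^* omega = (-4*u*v^2 + 4*u*v - u + 18*v^3 - 9*v^2) du + (-4*u^2*v + 2*u^2 + 18*u*v^2 + 45*v^2) dv

Using F^*(f dg) = (f ∘ F) d(g ∘ F), substitute each coordinate x_i by F_i(u, v) in f_i, and replace dx_i by d F_i = (∂F_i/∂u) du + (∂F_i/∂v) dv.
  For the x component: f_1(F) = 6*v; d F_1 = (0) du + (6*v) dv
  For the y component: f_2(F) = 2*u*v - u - 9*v^2; d F_2 = (1 - 2*v) du + (-2*u) dv
  For the z component: f_3(F) = 3*v^2; d F_3 = (0) du + (3) dv
Combining and collecting du, dv coefficients:
  coeff of du: -4*u*v^2 + 4*u*v - u + 18*v^3 - 9*v^2
  coeff of dv: -4*u^2*v + 2*u^2 + 18*u*v^2 + 45*v^2
F^* omega = (-4*u*v^2 + 4*u*v - u + 18*v^3 - 9*v^2) du + (-4*u^2*v + 2*u^2 + 18*u*v^2 + 45*v^2) dv.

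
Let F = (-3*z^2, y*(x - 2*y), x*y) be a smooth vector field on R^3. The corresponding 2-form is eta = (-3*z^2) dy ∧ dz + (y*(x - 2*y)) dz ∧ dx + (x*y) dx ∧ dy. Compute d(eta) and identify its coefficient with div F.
d(eta) = (x - 4*y) dx ∧ dy ∧ dz; div F = x - 4*y

For a 2-form in R^3 of the form above, applying d gives a 3-form with coefficient ∂P/∂x + ∂Q/∂y + ∂R/∂z:
  ∂P/∂x = 0
  ∂Q/∂y = x - 4*y
  ∂R/∂z = 0
Sum = x - 4*y, which is exactly div F.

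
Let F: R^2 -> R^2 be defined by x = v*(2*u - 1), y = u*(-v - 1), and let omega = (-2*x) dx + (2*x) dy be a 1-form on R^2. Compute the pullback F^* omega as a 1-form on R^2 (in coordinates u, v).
F^* omega = (2*v*(-6*u*v - 2*u + 3*v + 1)) du + (2*v*(-6*u^2 + 5*u - 1)) dv

Using F^*(f dg) = (f ∘ F) d(g ∘ F), substitute each coordinate x_i by F_i(u, v) in f_i, and replace dx_i by d F_i = (∂F_i/∂u) du + (∂F_i/∂v) dv.
  For the x component: f_1(F) = 2*v*(1 - 2*u); d F_1 = (2*v) du + (2*u - 1) dv
  For the y component: f_2(F) = 2*v*(2*u - 1); d F_2 = (-v - 1) du + (-u) dv
Combining and collecting du, dv coefficients:
  coeff of du: 2*v*(-6*u*v - 2*u + 3*v + 1)
  coeff of dv: 2*v*(-6*u^2 + 5*u - 1)
F^* omega = (2*v*(-6*u*v - 2*u + 3*v + 1)) du + (2*v*(-6*u^2 + 5*u - 1)) dv.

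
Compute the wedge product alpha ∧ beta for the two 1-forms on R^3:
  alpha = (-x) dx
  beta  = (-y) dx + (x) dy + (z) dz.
alpha ∧ beta = (-x^2) dx ∧ dy + (-x*z) dx ∧ dz

Distribute the wedge, using dx_i ∧ dx_j = -dx_j ∧ dx_i and dx_i ∧ dx_i = 0. For each pair (i, j) with i < j, the coefficient of dx_i ∧ dx_j in alpha ∧ beta is (alpha_i * beta_j - alpha_j * beta_i). Collecting: alpha ∧ beta = (-x^2) dx ∧ dy + (-x*z) dx ∧ dz.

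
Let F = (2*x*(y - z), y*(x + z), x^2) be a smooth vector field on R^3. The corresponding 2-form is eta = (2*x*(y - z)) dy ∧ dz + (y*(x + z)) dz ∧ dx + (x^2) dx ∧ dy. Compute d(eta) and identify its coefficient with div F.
d(eta) = (x + 2*y - z) dx ∧ dy ∧ dz; div F = x + 2*y - z

For a 2-form in R^3 of the form above, applying d gives a 3-form with coefficient ∂P/∂x + ∂Q/∂y + ∂R/∂z:
  ∂P/∂x = 2*y - 2*z
  ∂Q/∂y = x + z
  ∂R/∂z = 0
Sum = x + 2*y - z, which is exactly div F.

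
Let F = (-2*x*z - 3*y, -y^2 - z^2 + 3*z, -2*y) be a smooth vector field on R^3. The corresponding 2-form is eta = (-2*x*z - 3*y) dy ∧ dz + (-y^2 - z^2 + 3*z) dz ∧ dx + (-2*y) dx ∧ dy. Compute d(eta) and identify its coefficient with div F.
d(eta) = (-2*y - 2*z) dx ∧ dy ∧ dz; div F = -2*y - 2*z

For a 2-form in R^3 of the form above, applying d gives a 3-form with coefficient ∂P/∂x + ∂Q/∂y + ∂R/∂z:
  ∂P/∂x = -2*z
  ∂Q/∂y = -2*y
  ∂R/∂z = 0
Sum = -2*y - 2*z, which is exactly div F.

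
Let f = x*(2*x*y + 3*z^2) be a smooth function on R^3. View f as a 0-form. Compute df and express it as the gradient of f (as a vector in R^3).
df = (4*x*y + 3*z^2) dx + (2*x^2) dy + (6*x*z) dz; grad f = (4*x*y + 3*z^2, 2*x^2, 6*x*z)

For a 0-form f, d f = (∂f/∂x) dx + (∂f/∂y) dy + (∂f/∂z) dz. The components of the vector representation are exactly the entries of grad f in Cartesian coordinates:
  ∂f/∂x = 4*x*y + 3*z^2
  ∂f/∂y = 2*x^2
  ∂f/∂z = 6*x*z.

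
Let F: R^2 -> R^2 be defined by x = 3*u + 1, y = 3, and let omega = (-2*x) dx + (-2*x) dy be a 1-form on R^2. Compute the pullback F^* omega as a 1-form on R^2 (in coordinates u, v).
F^* omega = (-18*u - 6) du

Using F^*(f dg) = (f ∘ F) d(g ∘ F), substitute each coordinate x_i by F_i(u, v) in f_i, and replace dx_i by d F_i = (∂F_i/∂u) du + (∂F_i/∂v) dv.
  For the x component: f_1(F) = -6*u - 2; d F_1 = (3) du + (0) dv
  For the y component: f_2(F) = -6*u - 2; d F_2 = (0) du + (0) dv
Combining and collecting du, dv coefficients:
  coeff of du: -18*u - 6
  coeff of dv: 0
F^* omega = (-18*u - 6) du.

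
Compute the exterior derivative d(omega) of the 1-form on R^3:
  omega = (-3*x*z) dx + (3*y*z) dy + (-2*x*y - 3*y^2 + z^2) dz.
d(omega) = (3*x - 2*y) dx ∧ dz + (-2*x - 9*y) dy ∧ dz

For a 1-form omega = sum_i f_i dx_i, the exterior derivative is
  d(omega) = sum_{i < j} (∂f_j/∂x_i - ∂f_i/∂x_j) dx_i ∧ dx_j.
  coefficient of dx ∧ dz: ∂f_3/∂x - ∂f_1/∂z = ∂(-2*x*y - 3*y^2 + z^2)/∂x - ∂(-3*x*z)/∂z = 3*x - 2*y
  coefficient of dy ∧ dz: ∂f_3/∂y - ∂f_2/∂z = ∂(-2*x*y - 3*y^2 + z^2)/∂y - ∂(3*y*z)/∂z = -2*x - 9*y
Assembling: d(omega) = (3*x - 2*y) dx ∧ dz + (-2*x - 9*y) dy ∧ dz.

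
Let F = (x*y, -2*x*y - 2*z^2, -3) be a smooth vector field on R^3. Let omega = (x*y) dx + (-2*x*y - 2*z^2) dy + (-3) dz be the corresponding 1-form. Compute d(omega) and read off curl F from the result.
d(omega) = (4*z) dy ∧ dz + (0) dz ∧ dx + (-x - 2*y) dx ∧ dy; curl F = (4*z, 0, -x - 2*y)

d omega = sum_{i<j} (∂f_j/∂x_i - ∂f_i/∂x_j) dx_i ∧ dx_j. Under the identification (dy ∧ dz, dz ∧ dx, dx ∧ dy) ↔ (e_x, e_y, e_z), the coefficients are exactly the components of curl F. Compute:
  ∂R/∂y - ∂Q/∂z = (0) - (-4*z) = 4*z
  ∂P/∂z - ∂R/∂x = (0) - (0) = 0
  ∂Q/∂x - ∂P/∂y = (-2*y) - (x) = -x - 2*y.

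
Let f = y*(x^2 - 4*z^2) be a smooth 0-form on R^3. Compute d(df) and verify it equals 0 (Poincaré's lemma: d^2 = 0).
d(df) = 0

Step 1: df = sum_i (∂f/∂x_i) dx_i = (2*x*y) dx + (x^2 - 4*z^2) dy + (-8*y*z) dz.
Step 2: Apply d again. Using the 1-form formula, the coefficient of dx ∧ dy in d(df) is ∂^2 f/∂x ∂y - ∂^2 f/∂y ∂x = (2*x) - (2*x) = 0 (equality of mixed partials for smooth f).
Similarly for dx ∧ dz and dy ∧ dz — all coefficients vanish. So d(df) = 0.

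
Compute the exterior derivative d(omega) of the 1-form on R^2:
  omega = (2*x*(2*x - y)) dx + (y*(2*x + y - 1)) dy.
d(omega) = (2*x + 2*y) dx ∧ dy

For a 1-form omega = sum_i f_i dx_i, the exterior derivative is
  d(omega) = sum_{i < j} (∂f_j/∂x_i - ∂f_i/∂x_j) dx_i ∧ dx_j.
  coefficient of dx ∧ dy: ∂f_2/∂x - ∂f_1/∂y = ∂(y*(2*x + y - 1))/∂x - ∂(2*x*(2*x - y))/∂y = 2*x + 2*y
Assembling: d(omega) = (2*x + 2*y) dx ∧ dy.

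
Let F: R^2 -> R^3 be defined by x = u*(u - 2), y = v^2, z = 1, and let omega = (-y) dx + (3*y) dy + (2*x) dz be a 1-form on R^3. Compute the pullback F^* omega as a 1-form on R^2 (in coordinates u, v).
F^* omega = (2*v^2*(1 - u)) du + (6*v^3) dv

Using F^*(f dg) = (f ∘ F) d(g ∘ F), substitute each coordinate x_i by F_i(u, v) in f_i, and replace dx_i by d F_i = (∂F_i/∂u) du + (∂F_i/∂v) dv.
  For the x component: f_1(F) = -v^2; d F_1 = (2*u - 2) du + (0) dv
  For the y component: f_2(F) = 3*v^2; d F_2 = (0) du + (2*v) dv
  For the z component: f_3(F) = 2*u*(u - 2); d F_3 = (0) du + (0) dv
Combining and collecting du, dv coefficients:
  coeff of du: 2*v^2*(1 - u)
  coeff of dv: 6*v^3
F^* omega = (2*v^2*(1 - u)) du + (6*v^3) dv.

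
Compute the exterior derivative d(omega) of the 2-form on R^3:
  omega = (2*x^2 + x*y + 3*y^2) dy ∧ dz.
d(omega) = (4*x + y) dx ∧ dy ∧ dz

For a 2-form omega = sum_{i<j} g_{ij} dx_i ∧ dx_j, the exterior derivative is
  d(omega) = sum_{i<j} d(g_{ij}) ∧ dx_i ∧ dx_j = sum_{i<j, k} (∂g_{ij}/∂x_k) dx_k ∧ dx_i ∧ dx_j.
Expand each term, using dx_k ∧ dx_i ∧ dx_j = sgn(permutation) dx_{(a)} ∧ dx_{(b)} ∧ dx_{(c)} with (a < b < c) sorted:
  d(2*x^2 + x*y + 3*y^2) includes (∂/∂x)(2*x^2 + x*y + 3*y^2) dx = (4*x + y) dx, which multiplied by dy ∧ dz gives (4*x + y) dx ∧ dy ∧ dz
Collecting like 3-forms: d(omega) = (4*x + y) dx ∧ dy ∧ dz.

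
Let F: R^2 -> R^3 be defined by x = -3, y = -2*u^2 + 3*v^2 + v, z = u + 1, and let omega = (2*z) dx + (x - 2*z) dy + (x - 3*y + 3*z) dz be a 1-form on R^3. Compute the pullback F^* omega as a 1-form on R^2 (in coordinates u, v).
F^* omega = (14*u^2 + 23*u - 9*v^2 - 3*v) du + (-12*u*v - 2*u - 30*v - 5) dv

Using F^*(f dg) = (f ∘ F) d(g ∘ F), substitute each coordinate x_i by F_i(u, v) in f_i, and replace dx_i by d F_i = (∂F_i/∂u) du + (∂F_i/∂v) dv.
  For the x component: f_1(F) = 2*u + 2; d F_1 = (0) du + (0) dv
  For the y component: f_2(F) = -2*u - 5; d F_2 = (-4*u) du + (6*v + 1) dv
  For the z component: f_3(F) = 6*u^2 + 3*u - 9*v^2 - 3*v; d F_3 = (1) du + (0) dv
Combining and collecting du, dv coefficients:
  coeff of du: 14*u^2 + 23*u - 9*v^2 - 3*v
  coeff of dv: -12*u*v - 2*u - 30*v - 5
F^* omega = (14*u^2 + 23*u - 9*v^2 - 3*v) du + (-12*u*v - 2*u - 30*v - 5) dv.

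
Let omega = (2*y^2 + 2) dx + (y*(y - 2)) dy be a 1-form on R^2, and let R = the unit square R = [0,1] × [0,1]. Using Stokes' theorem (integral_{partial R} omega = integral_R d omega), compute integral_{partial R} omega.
integral_(partial R) omega = -2

Stokes: integral_partial_R omega = integral_R d omega with d omega = (∂Q/∂x - ∂P/∂y) dx ∧ dy.
  ∂Q/∂x = 0
  ∂P/∂y = 4*y
  integrand = ∂Q/∂x - ∂P/∂y = -4*y.
Integrating over R: integral_0^1 integral_0^1 (-4*y) dx dy = -2.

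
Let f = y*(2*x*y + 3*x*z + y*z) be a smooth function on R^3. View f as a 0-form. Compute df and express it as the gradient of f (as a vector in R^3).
df = (y*(2*y + 3*z)) dx + (4*x*y + 3*x*z + 2*y*z) dy + (y*(3*x + y)) dz; grad f = (y*(2*y + 3*z), 4*x*y + 3*x*z + 2*y*z, y*(3*x + y))

For a 0-form f, d f = (∂f/∂x) dx + (∂f/∂y) dy + (∂f/∂z) dz. The components of the vector representation are exactly the entries of grad f in Cartesian coordinates:
  ∂f/∂x = y*(2*y + 3*z)
  ∂f/∂y = 4*x*y + 3*x*z + 2*y*z
  ∂f/∂z = y*(3*x + y).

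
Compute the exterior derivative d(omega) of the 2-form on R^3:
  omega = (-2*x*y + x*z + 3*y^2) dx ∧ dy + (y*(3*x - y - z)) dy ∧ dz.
d(omega) = (x + 3*y) dx ∧ dy ∧ dz

For a 2-form omega = sum_{i<j} g_{ij} dx_i ∧ dx_j, the exterior derivative is
  d(omega) = sum_{i<j} d(g_{ij}) ∧ dx_i ∧ dx_j = sum_{i<j, k} (∂g_{ij}/∂x_k) dx_k ∧ dx_i ∧ dx_j.
Expand each term, using dx_k ∧ dx_i ∧ dx_j = sgn(permutation) dx_{(a)} ∧ dx_{(b)} ∧ dx_{(c)} with (a < b < c) sorted:
  d(-2*x*y + x*z + 3*y^2) includes (∂/∂z)(-2*x*y + x*z + 3*y^2) dz = (x) dz, which multiplied by dx ∧ dy gives (x) dx ∧ dy ∧ dz
  d(y*(3*x - y - z)) includes (∂/∂x)(y*(3*x - y - z)) dx = (3*y) dx, which multiplied by dy ∧ dz gives (3*y) dx ∧ dy ∧ dz
Collecting like 3-forms: d(omega) = (x + 3*y) dx ∧ dy ∧ dz.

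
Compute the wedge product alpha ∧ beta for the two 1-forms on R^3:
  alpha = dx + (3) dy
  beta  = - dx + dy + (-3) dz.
alpha ∧ beta = (4) dx ∧ dy + (-3) dx ∧ dz + (-9) dy ∧ dz

Distribute the wedge, using dx_i ∧ dx_j = -dx_j ∧ dx_i and dx_i ∧ dx_i = 0. For each pair (i, j) with i < j, the coefficient of dx_i ∧ dx_j in alpha ∧ beta is (alpha_i * beta_j - alpha_j * beta_i). Collecting: alpha ∧ beta = (4) dx ∧ dy + (-3) dx ∧ dz + (-9) dy ∧ dz.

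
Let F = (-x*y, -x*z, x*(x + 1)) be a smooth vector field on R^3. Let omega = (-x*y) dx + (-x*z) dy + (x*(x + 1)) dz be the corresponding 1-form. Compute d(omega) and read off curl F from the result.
d(omega) = (x) dy ∧ dz + (-2*x - 1) dz ∧ dx + (x - z) dx ∧ dy; curl F = (x, -2*x - 1, x - z)

d omega = sum_{i<j} (∂f_j/∂x_i - ∂f_i/∂x_j) dx_i ∧ dx_j. Under the identification (dy ∧ dz, dz ∧ dx, dx ∧ dy) ↔ (e_x, e_y, e_z), the coefficients are exactly the components of curl F. Compute:
  ∂R/∂y - ∂Q/∂z = (0) - (-x) = x
  ∂P/∂z - ∂R/∂x = (0) - (2*x + 1) = -2*x - 1
  ∂Q/∂x - ∂P/∂y = (-z) - (-x) = x - z.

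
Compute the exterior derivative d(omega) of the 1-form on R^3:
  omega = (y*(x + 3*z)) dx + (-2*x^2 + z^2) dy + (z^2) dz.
d(omega) = (-5*x - 3*z) dx ∧ dy + (-3*y) dx ∧ dz + (-2*z) dy ∧ dz

For a 1-form omega = sum_i f_i dx_i, the exterior derivative is
  d(omega) = sum_{i < j} (∂f_j/∂x_i - ∂f_i/∂x_j) dx_i ∧ dx_j.
  coefficient of dx ∧ dy: ∂f_2/∂x - ∂f_1/∂y = ∂(-2*x^2 + z^2)/∂x - ∂(y*(x + 3*z))/∂y = -5*x - 3*z
  coefficient of dx ∧ dz: ∂f_3/∂x - ∂f_1/∂z = ∂(z^2)/∂x - ∂(y*(x + 3*z))/∂z = -3*y
  coefficient of dy ∧ dz: ∂f_3/∂y - ∂f_2/∂z = ∂(z^2)/∂y - ∂(-2*x^2 + z^2)/∂z = -2*z
Assembling: d(omega) = (-5*x - 3*z) dx ∧ dy + (-3*y) dx ∧ dz + (-2*z) dy ∧ dz.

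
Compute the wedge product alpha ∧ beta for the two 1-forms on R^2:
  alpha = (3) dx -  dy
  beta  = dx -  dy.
alpha ∧ beta = (-2) dx ∧ dy

Distribute the wedge, using dx_i ∧ dx_j = -dx_j ∧ dx_i and dx_i ∧ dx_i = 0. For each pair (i, j) with i < j, the coefficient of dx_i ∧ dx_j in alpha ∧ beta is (alpha_i * beta_j - alpha_j * beta_i). Collecting: alpha ∧ beta = (-2) dx ∧ dy.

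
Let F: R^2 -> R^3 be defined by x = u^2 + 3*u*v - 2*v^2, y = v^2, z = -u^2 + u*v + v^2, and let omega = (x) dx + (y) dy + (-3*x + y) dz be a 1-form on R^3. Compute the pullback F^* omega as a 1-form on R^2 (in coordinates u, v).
F^* omega = (8*u^3 + 24*u^2*v - 18*u*v^2 + v^3) du + (v*(-10*u^2 - 29*u*v + 24*v^2)) dv

Using F^*(f dg) = (f ∘ F) d(g ∘ F), substitute each coordinate x_i by F_i(u, v) in f_i, and replace dx_i by d F_i = (∂F_i/∂u) du + (∂F_i/∂v) dv.
  For the x component: f_1(F) = u^2 + 3*u*v - 2*v^2; d F_1 = (2*u + 3*v) du + (3*u - 4*v) dv
  For the y component: f_2(F) = v^2; d F_2 = (0) du + (2*v) dv
  For the z component: f_3(F) = -3*u^2 - 9*u*v + 7*v^2; d F_3 = (-2*u + v) du + (u + 2*v) dv
Combining and collecting du, dv coefficients:
  coeff of du: 8*u^3 + 24*u^2*v - 18*u*v^2 + v^3
  coeff of dv: v*(-10*u^2 - 29*u*v + 24*v^2)
F^* omega = (8*u^3 + 24*u^2*v - 18*u*v^2 + v^3) du + (v*(-10*u^2 - 29*u*v + 24*v^2)) dv.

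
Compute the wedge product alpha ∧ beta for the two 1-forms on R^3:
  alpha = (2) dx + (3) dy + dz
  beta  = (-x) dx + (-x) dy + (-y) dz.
alpha ∧ beta = (x) dx ∧ dy + (x - 2*y) dx ∧ dz + (x - 3*y) dy ∧ dz

Distribute the wedge, using dx_i ∧ dx_j = -dx_j ∧ dx_i and dx_i ∧ dx_i = 0. For each pair (i, j) with i < j, the coefficient of dx_i ∧ dx_j in alpha ∧ beta is (alpha_i * beta_j - alpha_j * beta_i). Collecting: alpha ∧ beta = (x) dx ∧ dy + (x - 2*y) dx ∧ dz + (x - 3*y) dy ∧ dz.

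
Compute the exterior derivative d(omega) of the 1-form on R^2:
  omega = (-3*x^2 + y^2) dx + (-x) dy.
d(omega) = (-2*y - 1) dx ∧ dy

For a 1-form omega = sum_i f_i dx_i, the exterior derivative is
  d(omega) = sum_{i < j} (∂f_j/∂x_i - ∂f_i/∂x_j) dx_i ∧ dx_j.
  coefficient of dx ∧ dy: ∂f_2/∂x - ∂f_1/∂y = ∂(-x)/∂x - ∂(-3*x^2 + y^2)/∂y = -2*y - 1
Assembling: d(omega) = (-2*y - 1) dx ∧ dy.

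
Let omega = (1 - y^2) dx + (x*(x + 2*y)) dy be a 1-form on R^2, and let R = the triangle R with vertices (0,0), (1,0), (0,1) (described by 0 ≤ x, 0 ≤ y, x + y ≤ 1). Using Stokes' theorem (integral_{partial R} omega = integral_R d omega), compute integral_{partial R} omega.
integral_(partial R) omega = 1

Stokes: integral_partial_R omega = integral_R d omega with d omega = (∂Q/∂x - ∂P/∂y) dx ∧ dy.
  ∂Q/∂x = 2*x + 2*y
  ∂P/∂y = -2*y
  integrand = ∂Q/∂x - ∂P/∂y = 2*x + 4*y.
Integrating over R: integral_0^1 integral_0^{1-x} (2*x + 4*y) dy dx = 1.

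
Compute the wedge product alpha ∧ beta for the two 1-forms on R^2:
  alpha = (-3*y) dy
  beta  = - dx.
alpha ∧ beta = (-3*y) dx ∧ dy

Distribute the wedge, using dx_i ∧ dx_j = -dx_j ∧ dx_i and dx_i ∧ dx_i = 0. For each pair (i, j) with i < j, the coefficient of dx_i ∧ dx_j in alpha ∧ beta is (alpha_i * beta_j - alpha_j * beta_i). Collecting: alpha ∧ beta = (-3*y) dx ∧ dy.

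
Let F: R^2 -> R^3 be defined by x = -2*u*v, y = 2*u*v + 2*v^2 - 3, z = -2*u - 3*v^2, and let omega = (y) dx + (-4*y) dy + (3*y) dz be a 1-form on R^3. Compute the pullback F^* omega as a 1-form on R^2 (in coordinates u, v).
F^* omega = (-20*u*v^2 - 12*u*v - 20*v^3 - 12*v^2 + 30*v + 18) du + (-20*u^2*v - 88*u*v^2 + 30*u - 68*v^3 + 102*v) dv

Using F^*(f dg) = (f ∘ F) d(g ∘ F), substitute each coordinate x_i by F_i(u, v) in f_i, and replace dx_i by d F_i = (∂F_i/∂u) du + (∂F_i/∂v) dv.
  For the x component: f_1(F) = 2*u*v + 2*v^2 - 3; d F_1 = (-2*v) du + (-2*u) dv
  For the y component: f_2(F) = -8*u*v - 8*v^2 + 12; d F_2 = (2*v) du + (2*u + 4*v) dv
  For the z component: f_3(F) = 6*u*v + 6*v^2 - 9; d F_3 = (-2) du + (-6*v) dv
Combining and collecting du, dv coefficients:
  coeff of du: -20*u*v^2 - 12*u*v - 20*v^3 - 12*v^2 + 30*v + 18
  coeff of dv: -20*u^2*v - 88*u*v^2 + 30*u - 68*v^3 + 102*v
F^* omega = (-20*u*v^2 - 12*u*v - 20*v^3 - 12*v^2 + 30*v + 18) du + (-20*u^2*v - 88*u*v^2 + 30*u - 68*v^3 + 102*v) dv.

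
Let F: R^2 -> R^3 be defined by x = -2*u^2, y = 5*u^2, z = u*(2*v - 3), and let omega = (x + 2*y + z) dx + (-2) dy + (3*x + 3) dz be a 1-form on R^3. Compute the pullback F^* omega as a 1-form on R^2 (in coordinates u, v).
F^* omega = (-32*u^3 - 20*u^2*v + 30*u^2 - 20*u + 6*v - 9) du + (-12*u^3 + 6*u) dv

Using F^*(f dg) = (f ∘ F) d(g ∘ F), substitute each coordinate x_i by F_i(u, v) in f_i, and replace dx_i by d F_i = (∂F_i/∂u) du + (∂F_i/∂v) dv.
  For the x component: f_1(F) = u*(8*u + 2*v - 3); d F_1 = (-4*u) du + (0) dv
  For the y component: f_2(F) = -2; d F_2 = (10*u) du + (0) dv
  For the z component: f_3(F) = 3 - 6*u^2; d F_3 = (2*v - 3) du + (2*u) dv
Combining and collecting du, dv coefficients:
  coeff of du: -32*u^3 - 20*u^2*v + 30*u^2 - 20*u + 6*v - 9
  coeff of dv: -12*u^3 + 6*u
F^* omega = (-32*u^3 - 20*u^2*v + 30*u^2 - 20*u + 6*v - 9) du + (-12*u^3 + 6*u) dv.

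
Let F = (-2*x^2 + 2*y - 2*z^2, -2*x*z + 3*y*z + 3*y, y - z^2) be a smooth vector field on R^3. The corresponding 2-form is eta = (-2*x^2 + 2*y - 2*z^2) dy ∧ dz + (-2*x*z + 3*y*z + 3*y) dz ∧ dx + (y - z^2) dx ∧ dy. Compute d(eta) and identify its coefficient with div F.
d(eta) = (-4*x + z + 3) dx ∧ dy ∧ dz; div F = -4*x + z + 3

For a 2-form in R^3 of the form above, applying d gives a 3-form with coefficient ∂P/∂x + ∂Q/∂y + ∂R/∂z:
  ∂P/∂x = -4*x
  ∂Q/∂y = 3*z + 3
  ∂R/∂z = -2*z
Sum = -4*x + z + 3, which is exactly div F.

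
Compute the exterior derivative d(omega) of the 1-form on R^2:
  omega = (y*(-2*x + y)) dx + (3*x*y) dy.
d(omega) = (2*x + y) dx ∧ dy

For a 1-form omega = sum_i f_i dx_i, the exterior derivative is
  d(omega) = sum_{i < j} (∂f_j/∂x_i - ∂f_i/∂x_j) dx_i ∧ dx_j.
  coefficient of dx ∧ dy: ∂f_2/∂x - ∂f_1/∂y = ∂(3*x*y)/∂x - ∂(y*(-2*x + y))/∂y = 2*x + y
Assembling: d(omega) = (2*x + y) dx ∧ dy.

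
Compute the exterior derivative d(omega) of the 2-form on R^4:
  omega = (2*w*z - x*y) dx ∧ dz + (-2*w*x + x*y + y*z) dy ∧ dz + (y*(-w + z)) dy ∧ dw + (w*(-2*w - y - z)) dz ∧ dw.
d(omega) = (-2*w + x + y) dx ∧ dy ∧ dz + (2*z) dx ∧ dz ∧ dw + (-w - 2*x - y) dy ∧ dz ∧ dw

For a 2-form omega = sum_{i<j} g_{ij} dx_i ∧ dx_j, the exterior derivative is
  d(omega) = sum_{i<j} d(g_{ij}) ∧ dx_i ∧ dx_j = sum_{i<j, k} (∂g_{ij}/∂x_k) dx_k ∧ dx_i ∧ dx_j.
Expand each term, using dx_k ∧ dx_i ∧ dx_j = sgn(permutation) dx_{(a)} ∧ dx_{(b)} ∧ dx_{(c)} with (a < b < c) sorted:
  d(2*w*z - x*y) includes (∂/∂y)(2*w*z - x*y) dy = (-x) dy, which multiplied by dx ∧ dz gives (x) dx ∧ dy ∧ dz
  d(2*w*z - x*y) includes (∂/∂w)(2*w*z - x*y) dw = (2*z) dw, which multiplied by dx ∧ dz gives (2*z) dx ∧ dz ∧ dw
  d(-2*w*x + x*y + y*z) includes (∂/∂x)(-2*w*x + x*y + y*z) dx = (-2*w + y) dx, which multiplied by dy ∧ dz gives (-2*w + y) dx ∧ dy ∧ dz
  d(-2*w*x + x*y + y*z) includes (∂/∂w)(-2*w*x + x*y + y*z) dw = (-2*x) dw, which multiplied by dy ∧ dz gives (-2*x) dy ∧ dz ∧ dw
  d(y*(-w + z)) includes (∂/∂z)(y*(-w + z)) dz = (y) dz, which multiplied by dy ∧ dw gives (-y) dy ∧ dz ∧ dw
  d(w*(-2*w - y - z)) includes (∂/∂y)(w*(-2*w - y - z)) dy = (-w) dy, which multiplied by dz ∧ dw gives (-w) dy ∧ dz ∧ dw
Collecting like 3-forms: d(omega) = (-2*w + x + y) dx ∧ dy ∧ dz + (2*z) dx ∧ dz ∧ dw + (-w - 2*x - y) dy ∧ dz ∧ dw.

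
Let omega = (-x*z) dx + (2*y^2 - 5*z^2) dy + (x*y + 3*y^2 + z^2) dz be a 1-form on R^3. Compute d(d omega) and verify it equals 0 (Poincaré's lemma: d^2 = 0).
d(d omega) = 0

Step 1: d omega = sum_{i<j} (∂f_j/∂x_i - ∂f_i/∂x_j) dx_i ∧ dx_j:
  coeff of dx ∧ dy: 0
  coeff of dx ∧ dz: x + y
  coeff of dy ∧ dz: x + 6*y + 10*z
Step 2: Apply d again to each 2-form coefficient. The only possible 3-form in R^3 is dx ∧ dy ∧ dz, with coefficient
  ∂(coeff of dy∧dz)/∂x - ∂(coeff of dx∧dz)/∂y + ∂(coeff of dx∧dy)/∂z
  = ∂/∂x (x + 6*y + 10*z) - ∂/∂y (x + y) + ∂/∂z (0).
Each of these terms simplifies to sums of mixed partials that cancel in pairs. The result is 0 (by equality of mixed partials for smooth functions — Schwarz / Clairaut).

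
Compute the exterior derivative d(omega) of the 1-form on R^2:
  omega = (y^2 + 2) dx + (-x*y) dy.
d(omega) = (-3*y) dx ∧ dy

For a 1-form omega = sum_i f_i dx_i, the exterior derivative is
  d(omega) = sum_{i < j} (∂f_j/∂x_i - ∂f_i/∂x_j) dx_i ∧ dx_j.
  coefficient of dx ∧ dy: ∂f_2/∂x - ∂f_1/∂y = ∂(-x*y)/∂x - ∂(y^2 + 2)/∂y = -3*y
Assembling: d(omega) = (-3*y) dx ∧ dy.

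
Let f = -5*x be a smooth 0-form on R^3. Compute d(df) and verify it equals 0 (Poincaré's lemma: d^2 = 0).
d(df) = 0

Step 1: df = sum_i (∂f/∂x_i) dx_i = (-5) dx + (0) dy + (0) dz.
Step 2: Apply d again. Using the 1-form formula, the coefficient of dx ∧ dy in d(df) is ∂^2 f/∂x ∂y - ∂^2 f/∂y ∂x = (0) - (0) = 0 (equality of mixed partials for smooth f).
Similarly for dx ∧ dz and dy ∧ dz — all coefficients vanish. So d(df) = 0.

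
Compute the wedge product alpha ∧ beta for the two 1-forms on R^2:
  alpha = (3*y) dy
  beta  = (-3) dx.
alpha ∧ beta = (9*y) dx ∧ dy

Distribute the wedge, using dx_i ∧ dx_j = -dx_j ∧ dx_i and dx_i ∧ dx_i = 0. For each pair (i, j) with i < j, the coefficient of dx_i ∧ dx_j in alpha ∧ beta is (alpha_i * beta_j - alpha_j * beta_i). Collecting: alpha ∧ beta = (9*y) dx ∧ dy.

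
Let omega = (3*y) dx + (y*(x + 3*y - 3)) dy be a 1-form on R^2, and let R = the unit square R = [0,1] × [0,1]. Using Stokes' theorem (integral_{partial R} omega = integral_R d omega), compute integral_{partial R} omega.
integral_(partial R) omega = -5/2

Stokes: integral_partial_R omega = integral_R d omega with d omega = (∂Q/∂x - ∂P/∂y) dx ∧ dy.
  ∂Q/∂x = y
  ∂P/∂y = 3
  integrand = ∂Q/∂x - ∂P/∂y = y - 3.
Integrating over R: integral_0^1 integral_0^1 (y - 3) dx dy = -5/2.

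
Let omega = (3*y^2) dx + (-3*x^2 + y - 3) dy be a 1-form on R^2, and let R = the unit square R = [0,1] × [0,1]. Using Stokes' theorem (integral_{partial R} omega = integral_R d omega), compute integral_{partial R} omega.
integral_(partial R) omega = -6

Stokes: integral_partial_R omega = integral_R d omega with d omega = (∂Q/∂x - ∂P/∂y) dx ∧ dy.
  ∂Q/∂x = -6*x
  ∂P/∂y = 6*y
  integrand = ∂Q/∂x - ∂P/∂y = -6*x - 6*y.
Integrating over R: integral_0^1 integral_0^1 (-6*x - 6*y) dx dy = -6.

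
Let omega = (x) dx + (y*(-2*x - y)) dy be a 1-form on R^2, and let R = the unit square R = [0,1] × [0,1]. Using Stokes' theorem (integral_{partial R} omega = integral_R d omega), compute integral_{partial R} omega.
integral_(partial R) omega = -1

Stokes: integral_partial_R omega = integral_R d omega with d omega = (∂Q/∂x - ∂P/∂y) dx ∧ dy.
  ∂Q/∂x = -2*y
  ∂P/∂y = 0
  integrand = ∂Q/∂x - ∂P/∂y = -2*y.
Integrating over R: integral_0^1 integral_0^1 (-2*y) dx dy = -1.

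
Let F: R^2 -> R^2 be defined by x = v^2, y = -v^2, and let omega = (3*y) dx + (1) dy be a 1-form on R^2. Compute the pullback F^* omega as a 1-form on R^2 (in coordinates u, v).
F^* omega = (-6*v^3 - 2*v) dv

Using F^*(f dg) = (f ∘ F) d(g ∘ F), substitute each coordinate x_i by F_i(u, v) in f_i, and replace dx_i by d F_i = (∂F_i/∂u) du + (∂F_i/∂v) dv.
  For the x component: f_1(F) = -3*v^2; d F_1 = (0) du + (2*v) dv
  For the y component: f_2(F) = 1; d F_2 = (0) du + (-2*v) dv
Combining and collecting du, dv coefficients:
  coeff of du: 0
  coeff of dv: -6*v^3 - 2*v
F^* omega = (-6*v^3 - 2*v) dv.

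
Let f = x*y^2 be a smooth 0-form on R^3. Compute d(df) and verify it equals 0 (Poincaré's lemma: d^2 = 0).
d(df) = 0

Step 1: df = sum_i (∂f/∂x_i) dx_i = (y^2) dx + (2*x*y) dy + (0) dz.
Step 2: Apply d again. Using the 1-form formula, the coefficient of dx ∧ dy in d(df) is ∂^2 f/∂x ∂y - ∂^2 f/∂y ∂x = (2*y) - (2*y) = 0 (equality of mixed partials for smooth f).
Similarly for dx ∧ dz and dy ∧ dz — all coefficients vanish. So d(df) = 0.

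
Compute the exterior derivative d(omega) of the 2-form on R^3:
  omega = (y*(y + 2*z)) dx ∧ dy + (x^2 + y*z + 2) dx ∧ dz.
d(omega) = (2*y - z) dx ∧ dy ∧ dz

For a 2-form omega = sum_{i<j} g_{ij} dx_i ∧ dx_j, the exterior derivative is
  d(omega) = sum_{i<j} d(g_{ij}) ∧ dx_i ∧ dx_j = sum_{i<j, k} (∂g_{ij}/∂x_k) dx_k ∧ dx_i ∧ dx_j.
Expand each term, using dx_k ∧ dx_i ∧ dx_j = sgn(permutation) dx_{(a)} ∧ dx_{(b)} ∧ dx_{(c)} with (a < b < c) sorted:
  d(y*(y + 2*z)) includes (∂/∂z)(y*(y + 2*z)) dz = (2*y) dz, which multiplied by dx ∧ dy gives (2*y) dx ∧ dy ∧ dz
  d(x^2 + y*z + 2) includes (∂/∂y)(x^2 + y*z + 2) dy = (z) dy, which multiplied by dx ∧ dz gives (-z) dx ∧ dy ∧ dz
Collecting like 3-forms: d(omega) = (2*y - z) dx ∧ dy ∧ dz.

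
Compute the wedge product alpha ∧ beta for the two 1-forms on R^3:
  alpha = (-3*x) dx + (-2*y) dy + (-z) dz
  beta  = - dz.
alpha ∧ beta = (3*x) dx ∧ dz + (2*y) dy ∧ dz

Distribute the wedge, using dx_i ∧ dx_j = -dx_j ∧ dx_i and dx_i ∧ dx_i = 0. For each pair (i, j) with i < j, the coefficient of dx_i ∧ dx_j in alpha ∧ beta is (alpha_i * beta_j - alpha_j * beta_i). Collecting: alpha ∧ beta = (3*x) dx ∧ dz + (2*y) dy ∧ dz.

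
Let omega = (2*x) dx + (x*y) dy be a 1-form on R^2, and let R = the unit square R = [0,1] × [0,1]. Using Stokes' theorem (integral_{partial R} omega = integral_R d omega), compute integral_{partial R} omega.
integral_(partial R) omega = 1/2

Stokes: integral_partial_R omega = integral_R d omega with d omega = (∂Q/∂x - ∂P/∂y) dx ∧ dy.
  ∂Q/∂x = y
  ∂P/∂y = 0
  integrand = ∂Q/∂x - ∂P/∂y = y.
Integrating over R: integral_0^1 integral_0^1 (y) dx dy = 1/2.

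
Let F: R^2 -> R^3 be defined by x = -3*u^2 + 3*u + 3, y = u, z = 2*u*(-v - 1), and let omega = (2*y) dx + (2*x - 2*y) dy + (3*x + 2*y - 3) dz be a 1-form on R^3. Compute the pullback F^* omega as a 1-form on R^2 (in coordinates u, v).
F^* omega = (18*u^2*v - 22*u*v - 12*u - 12*v - 6) du + (2*u*(9*u^2 - 11*u - 6)) dv

Using F^*(f dg) = (f ∘ F) d(g ∘ F), substitute each coordinate x_i by F_i(u, v) in f_i, and replace dx_i by d F_i = (∂F_i/∂u) du + (∂F_i/∂v) dv.
  For the x component: f_1(F) = 2*u; d F_1 = (3 - 6*u) du + (0) dv
  For the y component: f_2(F) = -6*u^2 + 4*u + 6; d F_2 = (1) du + (0) dv
  For the z component: f_3(F) = -9*u^2 + 11*u + 6; d F_3 = (-2*v - 2) du + (-2*u) dv
Combining and collecting du, dv coefficients:
  coeff of du: 18*u^2*v - 22*u*v - 12*u - 12*v - 6
  coeff of dv: 2*u*(9*u^2 - 11*u - 6)
F^* omega = (18*u^2*v - 22*u*v - 12*u - 12*v - 6) du + (2*u*(9*u^2 - 11*u - 6)) dv.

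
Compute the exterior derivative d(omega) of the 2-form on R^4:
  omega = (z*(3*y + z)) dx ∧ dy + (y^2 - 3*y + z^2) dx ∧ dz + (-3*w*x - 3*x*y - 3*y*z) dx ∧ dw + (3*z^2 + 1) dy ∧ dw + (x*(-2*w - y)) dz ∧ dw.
d(omega) = (y + 2*z + 3) dx ∧ dy ∧ dz + (3*x + 3*z) dx ∧ dy ∧ dw + (-2*w + 2*y) dx ∧ dz ∧ dw + (-x - 6*z) dy ∧ dz ∧ dw

For a 2-form omega = sum_{i<j} g_{ij} dx_i ∧ dx_j, the exterior derivative is
  d(omega) = sum_{i<j} d(g_{ij}) ∧ dx_i ∧ dx_j = sum_{i<j, k} (∂g_{ij}/∂x_k) dx_k ∧ dx_i ∧ dx_j.
Expand each term, using dx_k ∧ dx_i ∧ dx_j = sgn(permutation) dx_{(a)} ∧ dx_{(b)} ∧ dx_{(c)} with (a < b < c) sorted:
  d(z*(3*y + z)) includes (∂/∂z)(z*(3*y + z)) dz = (3*y + 2*z) dz, which multiplied by dx ∧ dy gives (3*y + 2*z) dx ∧ dy ∧ dz
  d(y^2 - 3*y + z^2) includes (∂/∂y)(y^2 - 3*y + z^2) dy = (2*y - 3) dy, which multiplied by dx ∧ dz gives (3 - 2*y) dx ∧ dy ∧ dz
  d(-3*w*x - 3*x*y - 3*y*z) includes (∂/∂y)(-3*w*x - 3*x*y - 3*y*z) dy = (-3*x - 3*z) dy, which multiplied by dx ∧ dw gives (3*x + 3*z) dx ∧ dy ∧ dw
  d(-3*w*x - 3*x*y - 3*y*z) includes (∂/∂z)(-3*w*x - 3*x*y - 3*y*z) dz = (-3*y) dz, which multiplied by dx ∧ dw gives (3*y) dx ∧ dz ∧ dw
  d(3*z^2 + 1) includes (∂/∂z)(3*z^2 + 1) dz = (6*z) dz, which multiplied by dy ∧ dw gives (-6*z) dy ∧ dz ∧ dw
  d(x*(-2*w - y)) includes (∂/∂x)(x*(-2*w - y)) dx = (-2*w - y) dx, which multiplied by dz ∧ dw gives (-2*w - y) dx ∧ dz ∧ dw
  d(x*(-2*w - y)) includes (∂/∂y)(x*(-2*w - y)) dy = (-x) dy, which multiplied by dz ∧ dw gives (-x) dy ∧ dz ∧ dw
Collecting like 3-forms: d(omega) = (y + 2*z + 3) dx ∧ dy ∧ dz + (3*x + 3*z) dx ∧ dy ∧ dw + (-2*w + 2*y) dx ∧ dz ∧ dw + (-x - 6*z) dy ∧ dz ∧ dw.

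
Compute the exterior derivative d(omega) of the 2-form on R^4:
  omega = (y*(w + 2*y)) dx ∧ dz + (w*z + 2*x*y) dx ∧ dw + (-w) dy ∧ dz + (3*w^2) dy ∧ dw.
d(omega) = (-w - 4*y) dx ∧ dy ∧ dz + (-w + y) dx ∧ dz ∧ dw + (-2*x) dx ∧ dy ∧ dw + (-1) dy ∧ dz ∧ dw

For a 2-form omega = sum_{i<j} g_{ij} dx_i ∧ dx_j, the exterior derivative is
  d(omega) = sum_{i<j} d(g_{ij}) ∧ dx_i ∧ dx_j = sum_{i<j, k} (∂g_{ij}/∂x_k) dx_k ∧ dx_i ∧ dx_j.
Expand each term, using dx_k ∧ dx_i ∧ dx_j = sgn(permutation) dx_{(a)} ∧ dx_{(b)} ∧ dx_{(c)} with (a < b < c) sorted:
  d(y*(w + 2*y)) includes (∂/∂y)(y*(w + 2*y)) dy = (w + 4*y) dy, which multiplied by dx ∧ dz gives (-w - 4*y) dx ∧ dy ∧ dz
  d(y*(w + 2*y)) includes (∂/∂w)(y*(w + 2*y)) dw = (y) dw, which multiplied by dx ∧ dz gives (y) dx ∧ dz ∧ dw
  d(w*z + 2*x*y) includes (∂/∂y)(w*z + 2*x*y) dy = (2*x) dy, which multiplied by dx ∧ dw gives (-2*x) dx ∧ dy ∧ dw
  d(w*z + 2*x*y) includes (∂/∂z)(w*z + 2*x*y) dz = (w) dz, which multiplied by dx ∧ dw gives (-w) dx ∧ dz ∧ dw
  d(-w) includes (∂/∂w)(-w) dw = (-1) dw, which multiplied by dy ∧ dz gives (-1) dy ∧ dz ∧ dw
Collecting like 3-forms: d(omega) = (-w - 4*y) dx ∧ dy ∧ dz + (-w + y) dx ∧ dz ∧ dw + (-2*x) dx ∧ dy ∧ dw + (-1) dy ∧ dz ∧ dw.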